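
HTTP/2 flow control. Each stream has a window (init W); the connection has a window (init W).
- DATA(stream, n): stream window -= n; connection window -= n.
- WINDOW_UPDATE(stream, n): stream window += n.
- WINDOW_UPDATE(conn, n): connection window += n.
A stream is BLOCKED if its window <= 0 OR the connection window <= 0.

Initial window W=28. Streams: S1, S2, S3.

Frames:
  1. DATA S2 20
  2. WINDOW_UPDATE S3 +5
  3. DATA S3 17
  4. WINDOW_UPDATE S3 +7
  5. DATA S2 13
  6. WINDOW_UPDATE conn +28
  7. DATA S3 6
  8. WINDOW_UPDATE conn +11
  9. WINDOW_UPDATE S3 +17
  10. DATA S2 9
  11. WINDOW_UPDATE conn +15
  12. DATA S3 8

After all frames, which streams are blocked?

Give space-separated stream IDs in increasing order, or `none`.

Op 1: conn=8 S1=28 S2=8 S3=28 blocked=[]
Op 2: conn=8 S1=28 S2=8 S3=33 blocked=[]
Op 3: conn=-9 S1=28 S2=8 S3=16 blocked=[1, 2, 3]
Op 4: conn=-9 S1=28 S2=8 S3=23 blocked=[1, 2, 3]
Op 5: conn=-22 S1=28 S2=-5 S3=23 blocked=[1, 2, 3]
Op 6: conn=6 S1=28 S2=-5 S3=23 blocked=[2]
Op 7: conn=0 S1=28 S2=-5 S3=17 blocked=[1, 2, 3]
Op 8: conn=11 S1=28 S2=-5 S3=17 blocked=[2]
Op 9: conn=11 S1=28 S2=-5 S3=34 blocked=[2]
Op 10: conn=2 S1=28 S2=-14 S3=34 blocked=[2]
Op 11: conn=17 S1=28 S2=-14 S3=34 blocked=[2]
Op 12: conn=9 S1=28 S2=-14 S3=26 blocked=[2]

Answer: S2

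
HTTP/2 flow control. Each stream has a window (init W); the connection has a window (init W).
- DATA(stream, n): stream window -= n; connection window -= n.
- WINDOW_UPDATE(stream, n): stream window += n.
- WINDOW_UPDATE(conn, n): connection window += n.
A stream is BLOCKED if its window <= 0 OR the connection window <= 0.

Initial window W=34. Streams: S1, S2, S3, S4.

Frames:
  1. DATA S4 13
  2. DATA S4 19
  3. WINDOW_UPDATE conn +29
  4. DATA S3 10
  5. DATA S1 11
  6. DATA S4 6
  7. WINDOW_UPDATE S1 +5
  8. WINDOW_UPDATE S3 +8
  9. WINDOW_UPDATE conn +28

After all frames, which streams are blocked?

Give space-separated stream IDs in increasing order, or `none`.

Answer: S4

Derivation:
Op 1: conn=21 S1=34 S2=34 S3=34 S4=21 blocked=[]
Op 2: conn=2 S1=34 S2=34 S3=34 S4=2 blocked=[]
Op 3: conn=31 S1=34 S2=34 S3=34 S4=2 blocked=[]
Op 4: conn=21 S1=34 S2=34 S3=24 S4=2 blocked=[]
Op 5: conn=10 S1=23 S2=34 S3=24 S4=2 blocked=[]
Op 6: conn=4 S1=23 S2=34 S3=24 S4=-4 blocked=[4]
Op 7: conn=4 S1=28 S2=34 S3=24 S4=-4 blocked=[4]
Op 8: conn=4 S1=28 S2=34 S3=32 S4=-4 blocked=[4]
Op 9: conn=32 S1=28 S2=34 S3=32 S4=-4 blocked=[4]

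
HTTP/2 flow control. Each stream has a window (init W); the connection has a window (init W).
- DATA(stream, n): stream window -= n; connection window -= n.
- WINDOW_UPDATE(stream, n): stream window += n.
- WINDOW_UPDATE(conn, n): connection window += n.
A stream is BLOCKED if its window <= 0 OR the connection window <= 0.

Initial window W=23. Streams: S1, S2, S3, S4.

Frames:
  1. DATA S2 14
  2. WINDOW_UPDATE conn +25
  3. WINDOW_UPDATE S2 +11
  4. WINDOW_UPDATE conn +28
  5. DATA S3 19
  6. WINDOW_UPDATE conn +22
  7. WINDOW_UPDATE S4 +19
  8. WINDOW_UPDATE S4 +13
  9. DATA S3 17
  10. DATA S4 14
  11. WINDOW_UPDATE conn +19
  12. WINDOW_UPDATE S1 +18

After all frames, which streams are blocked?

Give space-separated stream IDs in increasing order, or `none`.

Answer: S3

Derivation:
Op 1: conn=9 S1=23 S2=9 S3=23 S4=23 blocked=[]
Op 2: conn=34 S1=23 S2=9 S3=23 S4=23 blocked=[]
Op 3: conn=34 S1=23 S2=20 S3=23 S4=23 blocked=[]
Op 4: conn=62 S1=23 S2=20 S3=23 S4=23 blocked=[]
Op 5: conn=43 S1=23 S2=20 S3=4 S4=23 blocked=[]
Op 6: conn=65 S1=23 S2=20 S3=4 S4=23 blocked=[]
Op 7: conn=65 S1=23 S2=20 S3=4 S4=42 blocked=[]
Op 8: conn=65 S1=23 S2=20 S3=4 S4=55 blocked=[]
Op 9: conn=48 S1=23 S2=20 S3=-13 S4=55 blocked=[3]
Op 10: conn=34 S1=23 S2=20 S3=-13 S4=41 blocked=[3]
Op 11: conn=53 S1=23 S2=20 S3=-13 S4=41 blocked=[3]
Op 12: conn=53 S1=41 S2=20 S3=-13 S4=41 blocked=[3]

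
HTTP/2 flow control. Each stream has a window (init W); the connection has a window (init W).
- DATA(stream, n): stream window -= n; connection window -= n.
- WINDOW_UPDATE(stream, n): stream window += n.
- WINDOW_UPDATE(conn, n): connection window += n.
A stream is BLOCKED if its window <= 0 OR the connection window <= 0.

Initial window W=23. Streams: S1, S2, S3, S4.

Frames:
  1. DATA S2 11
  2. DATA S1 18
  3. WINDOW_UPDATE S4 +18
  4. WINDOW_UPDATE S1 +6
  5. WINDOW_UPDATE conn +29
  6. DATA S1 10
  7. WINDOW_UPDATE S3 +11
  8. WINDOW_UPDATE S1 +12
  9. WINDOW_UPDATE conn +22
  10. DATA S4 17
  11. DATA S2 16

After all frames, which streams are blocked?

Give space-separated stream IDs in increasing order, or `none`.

Answer: S2

Derivation:
Op 1: conn=12 S1=23 S2=12 S3=23 S4=23 blocked=[]
Op 2: conn=-6 S1=5 S2=12 S3=23 S4=23 blocked=[1, 2, 3, 4]
Op 3: conn=-6 S1=5 S2=12 S3=23 S4=41 blocked=[1, 2, 3, 4]
Op 4: conn=-6 S1=11 S2=12 S3=23 S4=41 blocked=[1, 2, 3, 4]
Op 5: conn=23 S1=11 S2=12 S3=23 S4=41 blocked=[]
Op 6: conn=13 S1=1 S2=12 S3=23 S4=41 blocked=[]
Op 7: conn=13 S1=1 S2=12 S3=34 S4=41 blocked=[]
Op 8: conn=13 S1=13 S2=12 S3=34 S4=41 blocked=[]
Op 9: conn=35 S1=13 S2=12 S3=34 S4=41 blocked=[]
Op 10: conn=18 S1=13 S2=12 S3=34 S4=24 blocked=[]
Op 11: conn=2 S1=13 S2=-4 S3=34 S4=24 blocked=[2]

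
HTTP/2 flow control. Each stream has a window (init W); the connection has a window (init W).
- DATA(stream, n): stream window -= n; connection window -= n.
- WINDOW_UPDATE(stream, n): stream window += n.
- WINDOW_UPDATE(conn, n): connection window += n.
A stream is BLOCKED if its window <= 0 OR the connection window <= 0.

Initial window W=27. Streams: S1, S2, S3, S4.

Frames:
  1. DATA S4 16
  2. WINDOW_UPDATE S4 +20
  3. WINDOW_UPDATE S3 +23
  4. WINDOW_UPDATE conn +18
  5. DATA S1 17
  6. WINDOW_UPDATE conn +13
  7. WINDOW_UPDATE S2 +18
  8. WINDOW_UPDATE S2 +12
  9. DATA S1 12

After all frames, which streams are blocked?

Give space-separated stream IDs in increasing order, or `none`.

Answer: S1

Derivation:
Op 1: conn=11 S1=27 S2=27 S3=27 S4=11 blocked=[]
Op 2: conn=11 S1=27 S2=27 S3=27 S4=31 blocked=[]
Op 3: conn=11 S1=27 S2=27 S3=50 S4=31 blocked=[]
Op 4: conn=29 S1=27 S2=27 S3=50 S4=31 blocked=[]
Op 5: conn=12 S1=10 S2=27 S3=50 S4=31 blocked=[]
Op 6: conn=25 S1=10 S2=27 S3=50 S4=31 blocked=[]
Op 7: conn=25 S1=10 S2=45 S3=50 S4=31 blocked=[]
Op 8: conn=25 S1=10 S2=57 S3=50 S4=31 blocked=[]
Op 9: conn=13 S1=-2 S2=57 S3=50 S4=31 blocked=[1]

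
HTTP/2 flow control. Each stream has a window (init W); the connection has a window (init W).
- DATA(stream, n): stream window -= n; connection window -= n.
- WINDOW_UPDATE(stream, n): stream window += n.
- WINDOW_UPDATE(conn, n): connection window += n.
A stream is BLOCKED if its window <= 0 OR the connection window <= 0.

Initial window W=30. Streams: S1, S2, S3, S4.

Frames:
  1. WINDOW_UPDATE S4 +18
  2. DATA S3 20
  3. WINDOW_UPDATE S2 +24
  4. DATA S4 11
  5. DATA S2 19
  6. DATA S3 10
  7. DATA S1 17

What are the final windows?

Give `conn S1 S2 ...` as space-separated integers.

Op 1: conn=30 S1=30 S2=30 S3=30 S4=48 blocked=[]
Op 2: conn=10 S1=30 S2=30 S3=10 S4=48 blocked=[]
Op 3: conn=10 S1=30 S2=54 S3=10 S4=48 blocked=[]
Op 4: conn=-1 S1=30 S2=54 S3=10 S4=37 blocked=[1, 2, 3, 4]
Op 5: conn=-20 S1=30 S2=35 S3=10 S4=37 blocked=[1, 2, 3, 4]
Op 6: conn=-30 S1=30 S2=35 S3=0 S4=37 blocked=[1, 2, 3, 4]
Op 7: conn=-47 S1=13 S2=35 S3=0 S4=37 blocked=[1, 2, 3, 4]

Answer: -47 13 35 0 37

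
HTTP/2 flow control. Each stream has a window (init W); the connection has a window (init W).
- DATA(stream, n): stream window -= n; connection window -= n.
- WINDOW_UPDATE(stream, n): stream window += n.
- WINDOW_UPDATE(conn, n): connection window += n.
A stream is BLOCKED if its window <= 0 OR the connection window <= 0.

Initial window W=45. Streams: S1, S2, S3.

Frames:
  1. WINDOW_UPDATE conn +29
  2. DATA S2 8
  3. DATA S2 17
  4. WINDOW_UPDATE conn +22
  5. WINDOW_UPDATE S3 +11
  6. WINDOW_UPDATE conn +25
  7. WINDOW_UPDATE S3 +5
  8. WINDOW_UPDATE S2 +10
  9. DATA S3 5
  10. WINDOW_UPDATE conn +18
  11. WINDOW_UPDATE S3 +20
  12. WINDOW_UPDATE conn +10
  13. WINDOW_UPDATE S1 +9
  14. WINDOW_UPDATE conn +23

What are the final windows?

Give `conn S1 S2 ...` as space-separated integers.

Answer: 142 54 30 76

Derivation:
Op 1: conn=74 S1=45 S2=45 S3=45 blocked=[]
Op 2: conn=66 S1=45 S2=37 S3=45 blocked=[]
Op 3: conn=49 S1=45 S2=20 S3=45 blocked=[]
Op 4: conn=71 S1=45 S2=20 S3=45 blocked=[]
Op 5: conn=71 S1=45 S2=20 S3=56 blocked=[]
Op 6: conn=96 S1=45 S2=20 S3=56 blocked=[]
Op 7: conn=96 S1=45 S2=20 S3=61 blocked=[]
Op 8: conn=96 S1=45 S2=30 S3=61 blocked=[]
Op 9: conn=91 S1=45 S2=30 S3=56 blocked=[]
Op 10: conn=109 S1=45 S2=30 S3=56 blocked=[]
Op 11: conn=109 S1=45 S2=30 S3=76 blocked=[]
Op 12: conn=119 S1=45 S2=30 S3=76 blocked=[]
Op 13: conn=119 S1=54 S2=30 S3=76 blocked=[]
Op 14: conn=142 S1=54 S2=30 S3=76 blocked=[]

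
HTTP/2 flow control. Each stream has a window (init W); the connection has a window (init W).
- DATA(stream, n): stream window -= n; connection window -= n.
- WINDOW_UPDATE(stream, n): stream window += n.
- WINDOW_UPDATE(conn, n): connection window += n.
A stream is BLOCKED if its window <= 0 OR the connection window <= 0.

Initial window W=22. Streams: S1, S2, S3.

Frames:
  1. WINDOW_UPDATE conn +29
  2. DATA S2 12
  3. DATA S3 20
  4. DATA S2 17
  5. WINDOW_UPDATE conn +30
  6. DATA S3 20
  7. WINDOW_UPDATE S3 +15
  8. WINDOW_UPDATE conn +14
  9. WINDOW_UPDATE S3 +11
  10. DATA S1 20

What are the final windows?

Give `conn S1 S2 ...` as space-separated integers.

Answer: 6 2 -7 8

Derivation:
Op 1: conn=51 S1=22 S2=22 S3=22 blocked=[]
Op 2: conn=39 S1=22 S2=10 S3=22 blocked=[]
Op 3: conn=19 S1=22 S2=10 S3=2 blocked=[]
Op 4: conn=2 S1=22 S2=-7 S3=2 blocked=[2]
Op 5: conn=32 S1=22 S2=-7 S3=2 blocked=[2]
Op 6: conn=12 S1=22 S2=-7 S3=-18 blocked=[2, 3]
Op 7: conn=12 S1=22 S2=-7 S3=-3 blocked=[2, 3]
Op 8: conn=26 S1=22 S2=-7 S3=-3 blocked=[2, 3]
Op 9: conn=26 S1=22 S2=-7 S3=8 blocked=[2]
Op 10: conn=6 S1=2 S2=-7 S3=8 blocked=[2]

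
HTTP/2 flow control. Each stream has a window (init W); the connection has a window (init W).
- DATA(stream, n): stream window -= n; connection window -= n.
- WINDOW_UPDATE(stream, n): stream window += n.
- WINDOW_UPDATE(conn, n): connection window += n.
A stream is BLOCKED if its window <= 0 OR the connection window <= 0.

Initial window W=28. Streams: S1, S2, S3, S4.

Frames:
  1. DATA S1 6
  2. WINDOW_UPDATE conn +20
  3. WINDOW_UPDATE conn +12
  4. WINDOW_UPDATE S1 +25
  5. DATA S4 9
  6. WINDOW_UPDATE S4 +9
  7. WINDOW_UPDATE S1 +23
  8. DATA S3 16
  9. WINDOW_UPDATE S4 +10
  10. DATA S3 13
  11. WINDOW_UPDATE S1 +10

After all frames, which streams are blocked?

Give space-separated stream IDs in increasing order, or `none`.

Answer: S3

Derivation:
Op 1: conn=22 S1=22 S2=28 S3=28 S4=28 blocked=[]
Op 2: conn=42 S1=22 S2=28 S3=28 S4=28 blocked=[]
Op 3: conn=54 S1=22 S2=28 S3=28 S4=28 blocked=[]
Op 4: conn=54 S1=47 S2=28 S3=28 S4=28 blocked=[]
Op 5: conn=45 S1=47 S2=28 S3=28 S4=19 blocked=[]
Op 6: conn=45 S1=47 S2=28 S3=28 S4=28 blocked=[]
Op 7: conn=45 S1=70 S2=28 S3=28 S4=28 blocked=[]
Op 8: conn=29 S1=70 S2=28 S3=12 S4=28 blocked=[]
Op 9: conn=29 S1=70 S2=28 S3=12 S4=38 blocked=[]
Op 10: conn=16 S1=70 S2=28 S3=-1 S4=38 blocked=[3]
Op 11: conn=16 S1=80 S2=28 S3=-1 S4=38 blocked=[3]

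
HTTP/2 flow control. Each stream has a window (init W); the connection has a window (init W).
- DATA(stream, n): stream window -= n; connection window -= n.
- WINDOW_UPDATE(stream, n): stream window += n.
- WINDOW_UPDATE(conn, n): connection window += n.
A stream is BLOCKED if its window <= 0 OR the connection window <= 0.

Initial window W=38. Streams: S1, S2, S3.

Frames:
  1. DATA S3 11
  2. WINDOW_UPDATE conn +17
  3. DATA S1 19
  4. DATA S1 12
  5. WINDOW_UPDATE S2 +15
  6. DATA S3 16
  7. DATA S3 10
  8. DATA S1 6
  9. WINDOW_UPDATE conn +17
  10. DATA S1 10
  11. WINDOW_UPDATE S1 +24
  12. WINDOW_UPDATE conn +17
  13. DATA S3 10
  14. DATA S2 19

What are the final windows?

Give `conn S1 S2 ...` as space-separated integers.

Answer: -24 15 34 -9

Derivation:
Op 1: conn=27 S1=38 S2=38 S3=27 blocked=[]
Op 2: conn=44 S1=38 S2=38 S3=27 blocked=[]
Op 3: conn=25 S1=19 S2=38 S3=27 blocked=[]
Op 4: conn=13 S1=7 S2=38 S3=27 blocked=[]
Op 5: conn=13 S1=7 S2=53 S3=27 blocked=[]
Op 6: conn=-3 S1=7 S2=53 S3=11 blocked=[1, 2, 3]
Op 7: conn=-13 S1=7 S2=53 S3=1 blocked=[1, 2, 3]
Op 8: conn=-19 S1=1 S2=53 S3=1 blocked=[1, 2, 3]
Op 9: conn=-2 S1=1 S2=53 S3=1 blocked=[1, 2, 3]
Op 10: conn=-12 S1=-9 S2=53 S3=1 blocked=[1, 2, 3]
Op 11: conn=-12 S1=15 S2=53 S3=1 blocked=[1, 2, 3]
Op 12: conn=5 S1=15 S2=53 S3=1 blocked=[]
Op 13: conn=-5 S1=15 S2=53 S3=-9 blocked=[1, 2, 3]
Op 14: conn=-24 S1=15 S2=34 S3=-9 blocked=[1, 2, 3]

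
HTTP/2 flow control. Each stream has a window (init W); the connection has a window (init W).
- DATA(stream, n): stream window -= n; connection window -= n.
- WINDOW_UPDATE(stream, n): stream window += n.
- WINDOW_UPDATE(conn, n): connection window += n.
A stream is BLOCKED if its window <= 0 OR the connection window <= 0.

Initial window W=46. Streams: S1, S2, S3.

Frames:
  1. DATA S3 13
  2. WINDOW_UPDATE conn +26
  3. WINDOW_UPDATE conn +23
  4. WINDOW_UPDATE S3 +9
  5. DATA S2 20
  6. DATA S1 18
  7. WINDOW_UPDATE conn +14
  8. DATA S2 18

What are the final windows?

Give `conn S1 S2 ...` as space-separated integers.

Op 1: conn=33 S1=46 S2=46 S3=33 blocked=[]
Op 2: conn=59 S1=46 S2=46 S3=33 blocked=[]
Op 3: conn=82 S1=46 S2=46 S3=33 blocked=[]
Op 4: conn=82 S1=46 S2=46 S3=42 blocked=[]
Op 5: conn=62 S1=46 S2=26 S3=42 blocked=[]
Op 6: conn=44 S1=28 S2=26 S3=42 blocked=[]
Op 7: conn=58 S1=28 S2=26 S3=42 blocked=[]
Op 8: conn=40 S1=28 S2=8 S3=42 blocked=[]

Answer: 40 28 8 42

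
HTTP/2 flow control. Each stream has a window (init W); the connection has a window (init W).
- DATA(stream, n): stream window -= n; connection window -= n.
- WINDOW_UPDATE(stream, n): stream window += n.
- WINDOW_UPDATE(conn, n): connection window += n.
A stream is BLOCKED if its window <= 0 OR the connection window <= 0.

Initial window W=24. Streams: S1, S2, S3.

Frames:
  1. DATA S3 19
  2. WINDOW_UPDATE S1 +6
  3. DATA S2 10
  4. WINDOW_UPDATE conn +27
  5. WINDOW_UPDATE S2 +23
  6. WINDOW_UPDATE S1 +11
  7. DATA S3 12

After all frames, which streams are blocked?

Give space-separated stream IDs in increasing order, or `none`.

Op 1: conn=5 S1=24 S2=24 S3=5 blocked=[]
Op 2: conn=5 S1=30 S2=24 S3=5 blocked=[]
Op 3: conn=-5 S1=30 S2=14 S3=5 blocked=[1, 2, 3]
Op 4: conn=22 S1=30 S2=14 S3=5 blocked=[]
Op 5: conn=22 S1=30 S2=37 S3=5 blocked=[]
Op 6: conn=22 S1=41 S2=37 S3=5 blocked=[]
Op 7: conn=10 S1=41 S2=37 S3=-7 blocked=[3]

Answer: S3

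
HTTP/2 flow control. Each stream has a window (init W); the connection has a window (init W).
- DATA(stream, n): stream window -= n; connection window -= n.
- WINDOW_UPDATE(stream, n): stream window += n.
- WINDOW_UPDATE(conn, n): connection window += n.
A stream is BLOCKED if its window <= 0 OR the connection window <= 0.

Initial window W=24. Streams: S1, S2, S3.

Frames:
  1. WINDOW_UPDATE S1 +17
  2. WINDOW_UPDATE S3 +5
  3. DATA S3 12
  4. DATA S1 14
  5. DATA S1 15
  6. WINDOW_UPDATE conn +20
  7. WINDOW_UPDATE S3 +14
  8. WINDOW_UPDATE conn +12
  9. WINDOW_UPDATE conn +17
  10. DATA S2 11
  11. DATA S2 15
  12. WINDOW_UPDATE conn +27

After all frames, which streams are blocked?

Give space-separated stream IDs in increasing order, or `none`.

Op 1: conn=24 S1=41 S2=24 S3=24 blocked=[]
Op 2: conn=24 S1=41 S2=24 S3=29 blocked=[]
Op 3: conn=12 S1=41 S2=24 S3=17 blocked=[]
Op 4: conn=-2 S1=27 S2=24 S3=17 blocked=[1, 2, 3]
Op 5: conn=-17 S1=12 S2=24 S3=17 blocked=[1, 2, 3]
Op 6: conn=3 S1=12 S2=24 S3=17 blocked=[]
Op 7: conn=3 S1=12 S2=24 S3=31 blocked=[]
Op 8: conn=15 S1=12 S2=24 S3=31 blocked=[]
Op 9: conn=32 S1=12 S2=24 S3=31 blocked=[]
Op 10: conn=21 S1=12 S2=13 S3=31 blocked=[]
Op 11: conn=6 S1=12 S2=-2 S3=31 blocked=[2]
Op 12: conn=33 S1=12 S2=-2 S3=31 blocked=[2]

Answer: S2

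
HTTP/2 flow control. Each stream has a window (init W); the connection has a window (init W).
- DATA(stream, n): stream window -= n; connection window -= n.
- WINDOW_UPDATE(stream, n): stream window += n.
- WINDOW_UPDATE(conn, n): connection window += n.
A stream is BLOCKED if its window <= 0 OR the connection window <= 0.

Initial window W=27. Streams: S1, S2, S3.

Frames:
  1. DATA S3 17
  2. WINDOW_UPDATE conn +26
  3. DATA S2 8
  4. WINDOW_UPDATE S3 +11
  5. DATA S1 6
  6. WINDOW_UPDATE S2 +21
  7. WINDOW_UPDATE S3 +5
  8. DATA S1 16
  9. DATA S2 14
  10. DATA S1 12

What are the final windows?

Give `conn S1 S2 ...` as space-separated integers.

Op 1: conn=10 S1=27 S2=27 S3=10 blocked=[]
Op 2: conn=36 S1=27 S2=27 S3=10 blocked=[]
Op 3: conn=28 S1=27 S2=19 S3=10 blocked=[]
Op 4: conn=28 S1=27 S2=19 S3=21 blocked=[]
Op 5: conn=22 S1=21 S2=19 S3=21 blocked=[]
Op 6: conn=22 S1=21 S2=40 S3=21 blocked=[]
Op 7: conn=22 S1=21 S2=40 S3=26 blocked=[]
Op 8: conn=6 S1=5 S2=40 S3=26 blocked=[]
Op 9: conn=-8 S1=5 S2=26 S3=26 blocked=[1, 2, 3]
Op 10: conn=-20 S1=-7 S2=26 S3=26 blocked=[1, 2, 3]

Answer: -20 -7 26 26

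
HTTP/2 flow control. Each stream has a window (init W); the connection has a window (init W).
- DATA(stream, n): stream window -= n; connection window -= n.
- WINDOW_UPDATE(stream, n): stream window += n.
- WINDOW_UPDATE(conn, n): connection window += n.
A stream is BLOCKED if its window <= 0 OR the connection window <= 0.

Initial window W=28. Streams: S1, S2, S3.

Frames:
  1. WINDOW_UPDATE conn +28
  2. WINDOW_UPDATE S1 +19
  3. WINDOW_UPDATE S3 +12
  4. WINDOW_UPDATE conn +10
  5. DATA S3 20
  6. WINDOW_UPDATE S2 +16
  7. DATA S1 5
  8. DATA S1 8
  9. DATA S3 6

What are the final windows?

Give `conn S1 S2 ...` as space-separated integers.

Answer: 27 34 44 14

Derivation:
Op 1: conn=56 S1=28 S2=28 S3=28 blocked=[]
Op 2: conn=56 S1=47 S2=28 S3=28 blocked=[]
Op 3: conn=56 S1=47 S2=28 S3=40 blocked=[]
Op 4: conn=66 S1=47 S2=28 S3=40 blocked=[]
Op 5: conn=46 S1=47 S2=28 S3=20 blocked=[]
Op 6: conn=46 S1=47 S2=44 S3=20 blocked=[]
Op 7: conn=41 S1=42 S2=44 S3=20 blocked=[]
Op 8: conn=33 S1=34 S2=44 S3=20 blocked=[]
Op 9: conn=27 S1=34 S2=44 S3=14 blocked=[]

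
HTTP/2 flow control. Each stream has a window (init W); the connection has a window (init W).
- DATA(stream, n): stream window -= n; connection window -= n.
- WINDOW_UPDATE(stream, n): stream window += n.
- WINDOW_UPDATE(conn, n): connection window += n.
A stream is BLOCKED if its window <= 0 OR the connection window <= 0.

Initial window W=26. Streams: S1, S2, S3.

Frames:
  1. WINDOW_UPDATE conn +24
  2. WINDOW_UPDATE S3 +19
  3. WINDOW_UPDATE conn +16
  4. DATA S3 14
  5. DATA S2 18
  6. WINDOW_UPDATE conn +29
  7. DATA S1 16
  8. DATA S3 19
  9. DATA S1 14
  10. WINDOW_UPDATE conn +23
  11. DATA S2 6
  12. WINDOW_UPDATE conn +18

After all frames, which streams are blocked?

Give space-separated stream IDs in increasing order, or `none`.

Op 1: conn=50 S1=26 S2=26 S3=26 blocked=[]
Op 2: conn=50 S1=26 S2=26 S3=45 blocked=[]
Op 3: conn=66 S1=26 S2=26 S3=45 blocked=[]
Op 4: conn=52 S1=26 S2=26 S3=31 blocked=[]
Op 5: conn=34 S1=26 S2=8 S3=31 blocked=[]
Op 6: conn=63 S1=26 S2=8 S3=31 blocked=[]
Op 7: conn=47 S1=10 S2=8 S3=31 blocked=[]
Op 8: conn=28 S1=10 S2=8 S3=12 blocked=[]
Op 9: conn=14 S1=-4 S2=8 S3=12 blocked=[1]
Op 10: conn=37 S1=-4 S2=8 S3=12 blocked=[1]
Op 11: conn=31 S1=-4 S2=2 S3=12 blocked=[1]
Op 12: conn=49 S1=-4 S2=2 S3=12 blocked=[1]

Answer: S1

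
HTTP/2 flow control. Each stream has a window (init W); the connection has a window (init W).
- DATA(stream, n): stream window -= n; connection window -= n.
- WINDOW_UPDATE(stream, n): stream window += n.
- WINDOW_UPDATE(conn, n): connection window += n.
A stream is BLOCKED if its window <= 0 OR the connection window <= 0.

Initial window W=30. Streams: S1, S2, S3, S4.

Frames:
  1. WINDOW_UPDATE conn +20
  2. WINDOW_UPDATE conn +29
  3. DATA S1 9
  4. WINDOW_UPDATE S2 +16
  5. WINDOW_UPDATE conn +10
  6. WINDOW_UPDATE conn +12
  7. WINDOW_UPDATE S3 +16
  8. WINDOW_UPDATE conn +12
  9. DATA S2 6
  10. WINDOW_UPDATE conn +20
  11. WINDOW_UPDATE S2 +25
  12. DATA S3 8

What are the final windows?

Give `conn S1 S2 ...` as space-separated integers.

Op 1: conn=50 S1=30 S2=30 S3=30 S4=30 blocked=[]
Op 2: conn=79 S1=30 S2=30 S3=30 S4=30 blocked=[]
Op 3: conn=70 S1=21 S2=30 S3=30 S4=30 blocked=[]
Op 4: conn=70 S1=21 S2=46 S3=30 S4=30 blocked=[]
Op 5: conn=80 S1=21 S2=46 S3=30 S4=30 blocked=[]
Op 6: conn=92 S1=21 S2=46 S3=30 S4=30 blocked=[]
Op 7: conn=92 S1=21 S2=46 S3=46 S4=30 blocked=[]
Op 8: conn=104 S1=21 S2=46 S3=46 S4=30 blocked=[]
Op 9: conn=98 S1=21 S2=40 S3=46 S4=30 blocked=[]
Op 10: conn=118 S1=21 S2=40 S3=46 S4=30 blocked=[]
Op 11: conn=118 S1=21 S2=65 S3=46 S4=30 blocked=[]
Op 12: conn=110 S1=21 S2=65 S3=38 S4=30 blocked=[]

Answer: 110 21 65 38 30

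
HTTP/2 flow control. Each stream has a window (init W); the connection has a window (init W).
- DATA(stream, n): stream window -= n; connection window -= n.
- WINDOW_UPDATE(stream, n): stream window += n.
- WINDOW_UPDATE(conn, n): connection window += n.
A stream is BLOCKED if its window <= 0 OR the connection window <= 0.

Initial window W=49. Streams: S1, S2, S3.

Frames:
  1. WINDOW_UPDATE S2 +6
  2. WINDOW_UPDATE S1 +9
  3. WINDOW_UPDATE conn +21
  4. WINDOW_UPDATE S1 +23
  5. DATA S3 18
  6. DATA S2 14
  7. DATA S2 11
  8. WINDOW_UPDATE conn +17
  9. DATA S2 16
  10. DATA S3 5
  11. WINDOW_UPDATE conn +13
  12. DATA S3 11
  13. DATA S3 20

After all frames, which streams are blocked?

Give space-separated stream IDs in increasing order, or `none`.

Op 1: conn=49 S1=49 S2=55 S3=49 blocked=[]
Op 2: conn=49 S1=58 S2=55 S3=49 blocked=[]
Op 3: conn=70 S1=58 S2=55 S3=49 blocked=[]
Op 4: conn=70 S1=81 S2=55 S3=49 blocked=[]
Op 5: conn=52 S1=81 S2=55 S3=31 blocked=[]
Op 6: conn=38 S1=81 S2=41 S3=31 blocked=[]
Op 7: conn=27 S1=81 S2=30 S3=31 blocked=[]
Op 8: conn=44 S1=81 S2=30 S3=31 blocked=[]
Op 9: conn=28 S1=81 S2=14 S3=31 blocked=[]
Op 10: conn=23 S1=81 S2=14 S3=26 blocked=[]
Op 11: conn=36 S1=81 S2=14 S3=26 blocked=[]
Op 12: conn=25 S1=81 S2=14 S3=15 blocked=[]
Op 13: conn=5 S1=81 S2=14 S3=-5 blocked=[3]

Answer: S3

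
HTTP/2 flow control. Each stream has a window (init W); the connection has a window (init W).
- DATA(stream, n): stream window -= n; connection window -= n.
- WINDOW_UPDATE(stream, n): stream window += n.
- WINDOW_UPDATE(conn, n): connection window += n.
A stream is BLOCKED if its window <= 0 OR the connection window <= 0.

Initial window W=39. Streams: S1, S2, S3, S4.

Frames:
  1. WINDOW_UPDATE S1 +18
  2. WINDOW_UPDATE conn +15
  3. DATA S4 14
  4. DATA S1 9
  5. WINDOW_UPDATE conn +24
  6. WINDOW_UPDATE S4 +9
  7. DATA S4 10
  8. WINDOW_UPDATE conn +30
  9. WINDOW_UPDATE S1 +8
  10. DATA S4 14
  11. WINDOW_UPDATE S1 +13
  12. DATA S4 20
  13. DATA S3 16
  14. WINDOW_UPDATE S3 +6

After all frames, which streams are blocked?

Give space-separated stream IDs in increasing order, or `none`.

Answer: S4

Derivation:
Op 1: conn=39 S1=57 S2=39 S3=39 S4=39 blocked=[]
Op 2: conn=54 S1=57 S2=39 S3=39 S4=39 blocked=[]
Op 3: conn=40 S1=57 S2=39 S3=39 S4=25 blocked=[]
Op 4: conn=31 S1=48 S2=39 S3=39 S4=25 blocked=[]
Op 5: conn=55 S1=48 S2=39 S3=39 S4=25 blocked=[]
Op 6: conn=55 S1=48 S2=39 S3=39 S4=34 blocked=[]
Op 7: conn=45 S1=48 S2=39 S3=39 S4=24 blocked=[]
Op 8: conn=75 S1=48 S2=39 S3=39 S4=24 blocked=[]
Op 9: conn=75 S1=56 S2=39 S3=39 S4=24 blocked=[]
Op 10: conn=61 S1=56 S2=39 S3=39 S4=10 blocked=[]
Op 11: conn=61 S1=69 S2=39 S3=39 S4=10 blocked=[]
Op 12: conn=41 S1=69 S2=39 S3=39 S4=-10 blocked=[4]
Op 13: conn=25 S1=69 S2=39 S3=23 S4=-10 blocked=[4]
Op 14: conn=25 S1=69 S2=39 S3=29 S4=-10 blocked=[4]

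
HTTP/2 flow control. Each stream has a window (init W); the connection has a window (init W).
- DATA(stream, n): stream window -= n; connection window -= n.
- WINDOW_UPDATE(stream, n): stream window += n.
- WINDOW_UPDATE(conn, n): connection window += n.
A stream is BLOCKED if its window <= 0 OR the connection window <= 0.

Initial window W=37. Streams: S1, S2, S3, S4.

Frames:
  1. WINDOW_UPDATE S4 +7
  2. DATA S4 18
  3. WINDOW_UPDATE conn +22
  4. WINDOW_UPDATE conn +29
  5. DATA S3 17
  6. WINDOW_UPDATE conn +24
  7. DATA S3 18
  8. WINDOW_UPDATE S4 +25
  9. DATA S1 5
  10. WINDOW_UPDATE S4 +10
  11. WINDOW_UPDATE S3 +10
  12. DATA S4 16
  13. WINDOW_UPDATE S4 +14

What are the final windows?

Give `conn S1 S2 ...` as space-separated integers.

Answer: 38 32 37 12 59

Derivation:
Op 1: conn=37 S1=37 S2=37 S3=37 S4=44 blocked=[]
Op 2: conn=19 S1=37 S2=37 S3=37 S4=26 blocked=[]
Op 3: conn=41 S1=37 S2=37 S3=37 S4=26 blocked=[]
Op 4: conn=70 S1=37 S2=37 S3=37 S4=26 blocked=[]
Op 5: conn=53 S1=37 S2=37 S3=20 S4=26 blocked=[]
Op 6: conn=77 S1=37 S2=37 S3=20 S4=26 blocked=[]
Op 7: conn=59 S1=37 S2=37 S3=2 S4=26 blocked=[]
Op 8: conn=59 S1=37 S2=37 S3=2 S4=51 blocked=[]
Op 9: conn=54 S1=32 S2=37 S3=2 S4=51 blocked=[]
Op 10: conn=54 S1=32 S2=37 S3=2 S4=61 blocked=[]
Op 11: conn=54 S1=32 S2=37 S3=12 S4=61 blocked=[]
Op 12: conn=38 S1=32 S2=37 S3=12 S4=45 blocked=[]
Op 13: conn=38 S1=32 S2=37 S3=12 S4=59 blocked=[]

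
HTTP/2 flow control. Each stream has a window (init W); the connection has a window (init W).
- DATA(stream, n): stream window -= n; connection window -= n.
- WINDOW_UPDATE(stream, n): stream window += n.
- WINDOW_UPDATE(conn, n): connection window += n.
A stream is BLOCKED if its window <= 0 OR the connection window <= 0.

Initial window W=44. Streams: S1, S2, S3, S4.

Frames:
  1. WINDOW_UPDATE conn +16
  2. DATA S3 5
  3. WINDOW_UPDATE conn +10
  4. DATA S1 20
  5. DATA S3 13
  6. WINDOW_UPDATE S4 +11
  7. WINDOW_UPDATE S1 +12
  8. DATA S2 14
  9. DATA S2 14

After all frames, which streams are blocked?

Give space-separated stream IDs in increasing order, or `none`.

Op 1: conn=60 S1=44 S2=44 S3=44 S4=44 blocked=[]
Op 2: conn=55 S1=44 S2=44 S3=39 S4=44 blocked=[]
Op 3: conn=65 S1=44 S2=44 S3=39 S4=44 blocked=[]
Op 4: conn=45 S1=24 S2=44 S3=39 S4=44 blocked=[]
Op 5: conn=32 S1=24 S2=44 S3=26 S4=44 blocked=[]
Op 6: conn=32 S1=24 S2=44 S3=26 S4=55 blocked=[]
Op 7: conn=32 S1=36 S2=44 S3=26 S4=55 blocked=[]
Op 8: conn=18 S1=36 S2=30 S3=26 S4=55 blocked=[]
Op 9: conn=4 S1=36 S2=16 S3=26 S4=55 blocked=[]

Answer: none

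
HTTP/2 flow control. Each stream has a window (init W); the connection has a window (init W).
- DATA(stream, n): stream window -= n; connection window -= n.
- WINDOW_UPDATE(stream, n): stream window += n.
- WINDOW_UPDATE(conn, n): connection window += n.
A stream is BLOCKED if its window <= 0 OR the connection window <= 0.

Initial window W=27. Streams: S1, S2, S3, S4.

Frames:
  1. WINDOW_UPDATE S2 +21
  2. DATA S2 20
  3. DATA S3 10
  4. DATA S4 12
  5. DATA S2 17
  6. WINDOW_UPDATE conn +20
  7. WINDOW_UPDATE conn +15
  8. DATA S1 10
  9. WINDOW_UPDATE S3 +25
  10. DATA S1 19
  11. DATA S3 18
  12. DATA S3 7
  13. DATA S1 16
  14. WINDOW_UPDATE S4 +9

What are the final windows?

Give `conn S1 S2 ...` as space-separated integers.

Op 1: conn=27 S1=27 S2=48 S3=27 S4=27 blocked=[]
Op 2: conn=7 S1=27 S2=28 S3=27 S4=27 blocked=[]
Op 3: conn=-3 S1=27 S2=28 S3=17 S4=27 blocked=[1, 2, 3, 4]
Op 4: conn=-15 S1=27 S2=28 S3=17 S4=15 blocked=[1, 2, 3, 4]
Op 5: conn=-32 S1=27 S2=11 S3=17 S4=15 blocked=[1, 2, 3, 4]
Op 6: conn=-12 S1=27 S2=11 S3=17 S4=15 blocked=[1, 2, 3, 4]
Op 7: conn=3 S1=27 S2=11 S3=17 S4=15 blocked=[]
Op 8: conn=-7 S1=17 S2=11 S3=17 S4=15 blocked=[1, 2, 3, 4]
Op 9: conn=-7 S1=17 S2=11 S3=42 S4=15 blocked=[1, 2, 3, 4]
Op 10: conn=-26 S1=-2 S2=11 S3=42 S4=15 blocked=[1, 2, 3, 4]
Op 11: conn=-44 S1=-2 S2=11 S3=24 S4=15 blocked=[1, 2, 3, 4]
Op 12: conn=-51 S1=-2 S2=11 S3=17 S4=15 blocked=[1, 2, 3, 4]
Op 13: conn=-67 S1=-18 S2=11 S3=17 S4=15 blocked=[1, 2, 3, 4]
Op 14: conn=-67 S1=-18 S2=11 S3=17 S4=24 blocked=[1, 2, 3, 4]

Answer: -67 -18 11 17 24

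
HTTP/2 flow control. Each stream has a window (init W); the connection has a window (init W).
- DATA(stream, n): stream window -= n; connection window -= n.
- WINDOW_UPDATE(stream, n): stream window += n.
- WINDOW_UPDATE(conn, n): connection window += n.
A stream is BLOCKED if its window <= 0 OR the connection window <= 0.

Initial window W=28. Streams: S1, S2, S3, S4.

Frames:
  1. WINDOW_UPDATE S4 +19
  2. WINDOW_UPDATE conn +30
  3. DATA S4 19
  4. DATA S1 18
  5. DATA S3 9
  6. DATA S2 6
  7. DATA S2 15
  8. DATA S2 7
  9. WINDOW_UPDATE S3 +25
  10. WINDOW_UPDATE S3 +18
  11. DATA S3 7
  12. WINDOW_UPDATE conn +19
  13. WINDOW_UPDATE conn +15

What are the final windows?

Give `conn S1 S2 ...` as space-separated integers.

Op 1: conn=28 S1=28 S2=28 S3=28 S4=47 blocked=[]
Op 2: conn=58 S1=28 S2=28 S3=28 S4=47 blocked=[]
Op 3: conn=39 S1=28 S2=28 S3=28 S4=28 blocked=[]
Op 4: conn=21 S1=10 S2=28 S3=28 S4=28 blocked=[]
Op 5: conn=12 S1=10 S2=28 S3=19 S4=28 blocked=[]
Op 6: conn=6 S1=10 S2=22 S3=19 S4=28 blocked=[]
Op 7: conn=-9 S1=10 S2=7 S3=19 S4=28 blocked=[1, 2, 3, 4]
Op 8: conn=-16 S1=10 S2=0 S3=19 S4=28 blocked=[1, 2, 3, 4]
Op 9: conn=-16 S1=10 S2=0 S3=44 S4=28 blocked=[1, 2, 3, 4]
Op 10: conn=-16 S1=10 S2=0 S3=62 S4=28 blocked=[1, 2, 3, 4]
Op 11: conn=-23 S1=10 S2=0 S3=55 S4=28 blocked=[1, 2, 3, 4]
Op 12: conn=-4 S1=10 S2=0 S3=55 S4=28 blocked=[1, 2, 3, 4]
Op 13: conn=11 S1=10 S2=0 S3=55 S4=28 blocked=[2]

Answer: 11 10 0 55 28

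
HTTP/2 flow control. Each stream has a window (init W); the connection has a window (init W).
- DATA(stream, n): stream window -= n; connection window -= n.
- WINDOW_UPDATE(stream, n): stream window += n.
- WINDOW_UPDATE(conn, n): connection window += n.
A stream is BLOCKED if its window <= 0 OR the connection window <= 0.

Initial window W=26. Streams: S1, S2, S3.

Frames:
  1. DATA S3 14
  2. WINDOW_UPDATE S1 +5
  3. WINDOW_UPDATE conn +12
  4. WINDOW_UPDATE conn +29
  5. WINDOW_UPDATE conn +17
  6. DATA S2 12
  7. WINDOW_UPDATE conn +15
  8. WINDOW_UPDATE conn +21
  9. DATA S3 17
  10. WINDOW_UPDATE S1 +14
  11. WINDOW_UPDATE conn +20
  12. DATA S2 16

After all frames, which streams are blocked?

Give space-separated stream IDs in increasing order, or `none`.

Answer: S2 S3

Derivation:
Op 1: conn=12 S1=26 S2=26 S3=12 blocked=[]
Op 2: conn=12 S1=31 S2=26 S3=12 blocked=[]
Op 3: conn=24 S1=31 S2=26 S3=12 blocked=[]
Op 4: conn=53 S1=31 S2=26 S3=12 blocked=[]
Op 5: conn=70 S1=31 S2=26 S3=12 blocked=[]
Op 6: conn=58 S1=31 S2=14 S3=12 blocked=[]
Op 7: conn=73 S1=31 S2=14 S3=12 blocked=[]
Op 8: conn=94 S1=31 S2=14 S3=12 blocked=[]
Op 9: conn=77 S1=31 S2=14 S3=-5 blocked=[3]
Op 10: conn=77 S1=45 S2=14 S3=-5 blocked=[3]
Op 11: conn=97 S1=45 S2=14 S3=-5 blocked=[3]
Op 12: conn=81 S1=45 S2=-2 S3=-5 blocked=[2, 3]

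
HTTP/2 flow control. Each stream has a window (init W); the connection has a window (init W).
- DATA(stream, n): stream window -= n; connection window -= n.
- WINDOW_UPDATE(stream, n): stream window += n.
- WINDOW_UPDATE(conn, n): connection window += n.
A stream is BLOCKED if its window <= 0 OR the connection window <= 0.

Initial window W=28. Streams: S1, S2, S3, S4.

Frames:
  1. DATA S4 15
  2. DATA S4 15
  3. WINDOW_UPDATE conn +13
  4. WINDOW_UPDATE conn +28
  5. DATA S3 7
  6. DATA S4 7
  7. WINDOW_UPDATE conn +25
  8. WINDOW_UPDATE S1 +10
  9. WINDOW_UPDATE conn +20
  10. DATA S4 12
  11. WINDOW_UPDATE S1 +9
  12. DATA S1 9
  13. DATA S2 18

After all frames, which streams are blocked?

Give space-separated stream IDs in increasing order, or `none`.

Op 1: conn=13 S1=28 S2=28 S3=28 S4=13 blocked=[]
Op 2: conn=-2 S1=28 S2=28 S3=28 S4=-2 blocked=[1, 2, 3, 4]
Op 3: conn=11 S1=28 S2=28 S3=28 S4=-2 blocked=[4]
Op 4: conn=39 S1=28 S2=28 S3=28 S4=-2 blocked=[4]
Op 5: conn=32 S1=28 S2=28 S3=21 S4=-2 blocked=[4]
Op 6: conn=25 S1=28 S2=28 S3=21 S4=-9 blocked=[4]
Op 7: conn=50 S1=28 S2=28 S3=21 S4=-9 blocked=[4]
Op 8: conn=50 S1=38 S2=28 S3=21 S4=-9 blocked=[4]
Op 9: conn=70 S1=38 S2=28 S3=21 S4=-9 blocked=[4]
Op 10: conn=58 S1=38 S2=28 S3=21 S4=-21 blocked=[4]
Op 11: conn=58 S1=47 S2=28 S3=21 S4=-21 blocked=[4]
Op 12: conn=49 S1=38 S2=28 S3=21 S4=-21 blocked=[4]
Op 13: conn=31 S1=38 S2=10 S3=21 S4=-21 blocked=[4]

Answer: S4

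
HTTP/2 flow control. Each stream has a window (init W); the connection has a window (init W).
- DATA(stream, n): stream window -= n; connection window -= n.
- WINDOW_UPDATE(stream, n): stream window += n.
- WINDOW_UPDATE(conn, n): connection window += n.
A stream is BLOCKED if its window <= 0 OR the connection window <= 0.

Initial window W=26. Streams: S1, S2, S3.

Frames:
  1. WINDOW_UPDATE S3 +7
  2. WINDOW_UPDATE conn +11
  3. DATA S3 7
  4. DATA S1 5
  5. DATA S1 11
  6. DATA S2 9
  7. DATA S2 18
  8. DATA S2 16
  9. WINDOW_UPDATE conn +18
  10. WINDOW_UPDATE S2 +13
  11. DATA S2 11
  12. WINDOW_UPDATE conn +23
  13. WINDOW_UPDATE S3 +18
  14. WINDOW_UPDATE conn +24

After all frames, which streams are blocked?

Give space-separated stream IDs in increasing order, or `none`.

Answer: S2

Derivation:
Op 1: conn=26 S1=26 S2=26 S3=33 blocked=[]
Op 2: conn=37 S1=26 S2=26 S3=33 blocked=[]
Op 3: conn=30 S1=26 S2=26 S3=26 blocked=[]
Op 4: conn=25 S1=21 S2=26 S3=26 blocked=[]
Op 5: conn=14 S1=10 S2=26 S3=26 blocked=[]
Op 6: conn=5 S1=10 S2=17 S3=26 blocked=[]
Op 7: conn=-13 S1=10 S2=-1 S3=26 blocked=[1, 2, 3]
Op 8: conn=-29 S1=10 S2=-17 S3=26 blocked=[1, 2, 3]
Op 9: conn=-11 S1=10 S2=-17 S3=26 blocked=[1, 2, 3]
Op 10: conn=-11 S1=10 S2=-4 S3=26 blocked=[1, 2, 3]
Op 11: conn=-22 S1=10 S2=-15 S3=26 blocked=[1, 2, 3]
Op 12: conn=1 S1=10 S2=-15 S3=26 blocked=[2]
Op 13: conn=1 S1=10 S2=-15 S3=44 blocked=[2]
Op 14: conn=25 S1=10 S2=-15 S3=44 blocked=[2]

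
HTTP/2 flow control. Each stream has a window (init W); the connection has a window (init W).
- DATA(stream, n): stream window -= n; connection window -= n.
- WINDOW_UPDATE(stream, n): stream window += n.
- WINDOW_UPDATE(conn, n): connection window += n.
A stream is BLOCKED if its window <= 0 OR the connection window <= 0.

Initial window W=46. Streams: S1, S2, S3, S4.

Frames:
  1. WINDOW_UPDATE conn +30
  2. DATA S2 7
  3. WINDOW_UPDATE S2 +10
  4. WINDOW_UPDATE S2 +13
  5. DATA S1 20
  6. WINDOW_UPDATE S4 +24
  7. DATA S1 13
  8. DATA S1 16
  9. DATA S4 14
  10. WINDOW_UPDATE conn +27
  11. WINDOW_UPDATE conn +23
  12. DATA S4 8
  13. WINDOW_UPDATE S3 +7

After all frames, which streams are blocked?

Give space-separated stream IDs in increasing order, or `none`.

Op 1: conn=76 S1=46 S2=46 S3=46 S4=46 blocked=[]
Op 2: conn=69 S1=46 S2=39 S3=46 S4=46 blocked=[]
Op 3: conn=69 S1=46 S2=49 S3=46 S4=46 blocked=[]
Op 4: conn=69 S1=46 S2=62 S3=46 S4=46 blocked=[]
Op 5: conn=49 S1=26 S2=62 S3=46 S4=46 blocked=[]
Op 6: conn=49 S1=26 S2=62 S3=46 S4=70 blocked=[]
Op 7: conn=36 S1=13 S2=62 S3=46 S4=70 blocked=[]
Op 8: conn=20 S1=-3 S2=62 S3=46 S4=70 blocked=[1]
Op 9: conn=6 S1=-3 S2=62 S3=46 S4=56 blocked=[1]
Op 10: conn=33 S1=-3 S2=62 S3=46 S4=56 blocked=[1]
Op 11: conn=56 S1=-3 S2=62 S3=46 S4=56 blocked=[1]
Op 12: conn=48 S1=-3 S2=62 S3=46 S4=48 blocked=[1]
Op 13: conn=48 S1=-3 S2=62 S3=53 S4=48 blocked=[1]

Answer: S1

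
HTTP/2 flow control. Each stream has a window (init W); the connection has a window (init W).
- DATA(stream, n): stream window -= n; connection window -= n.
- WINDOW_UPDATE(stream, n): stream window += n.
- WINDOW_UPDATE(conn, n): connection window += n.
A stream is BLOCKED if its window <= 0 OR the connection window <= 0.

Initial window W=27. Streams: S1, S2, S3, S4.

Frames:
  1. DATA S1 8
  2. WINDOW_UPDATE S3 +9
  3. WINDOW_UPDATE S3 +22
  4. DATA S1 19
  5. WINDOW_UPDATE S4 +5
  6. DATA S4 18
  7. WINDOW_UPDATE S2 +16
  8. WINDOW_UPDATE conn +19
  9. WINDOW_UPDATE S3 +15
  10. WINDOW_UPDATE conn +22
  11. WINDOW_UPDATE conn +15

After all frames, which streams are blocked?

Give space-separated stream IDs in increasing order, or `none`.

Op 1: conn=19 S1=19 S2=27 S3=27 S4=27 blocked=[]
Op 2: conn=19 S1=19 S2=27 S3=36 S4=27 blocked=[]
Op 3: conn=19 S1=19 S2=27 S3=58 S4=27 blocked=[]
Op 4: conn=0 S1=0 S2=27 S3=58 S4=27 blocked=[1, 2, 3, 4]
Op 5: conn=0 S1=0 S2=27 S3=58 S4=32 blocked=[1, 2, 3, 4]
Op 6: conn=-18 S1=0 S2=27 S3=58 S4=14 blocked=[1, 2, 3, 4]
Op 7: conn=-18 S1=0 S2=43 S3=58 S4=14 blocked=[1, 2, 3, 4]
Op 8: conn=1 S1=0 S2=43 S3=58 S4=14 blocked=[1]
Op 9: conn=1 S1=0 S2=43 S3=73 S4=14 blocked=[1]
Op 10: conn=23 S1=0 S2=43 S3=73 S4=14 blocked=[1]
Op 11: conn=38 S1=0 S2=43 S3=73 S4=14 blocked=[1]

Answer: S1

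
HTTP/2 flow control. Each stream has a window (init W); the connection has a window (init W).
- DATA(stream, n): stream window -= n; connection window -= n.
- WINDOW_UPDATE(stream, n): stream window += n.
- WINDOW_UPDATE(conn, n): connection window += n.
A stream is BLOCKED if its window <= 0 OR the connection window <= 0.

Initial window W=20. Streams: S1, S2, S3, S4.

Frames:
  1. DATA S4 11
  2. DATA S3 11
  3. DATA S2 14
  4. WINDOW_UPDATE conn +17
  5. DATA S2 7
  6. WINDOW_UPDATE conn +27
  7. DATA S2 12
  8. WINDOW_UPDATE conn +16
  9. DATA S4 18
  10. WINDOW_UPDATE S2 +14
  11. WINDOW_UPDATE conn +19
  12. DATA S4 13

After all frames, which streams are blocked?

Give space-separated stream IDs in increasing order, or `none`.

Answer: S4

Derivation:
Op 1: conn=9 S1=20 S2=20 S3=20 S4=9 blocked=[]
Op 2: conn=-2 S1=20 S2=20 S3=9 S4=9 blocked=[1, 2, 3, 4]
Op 3: conn=-16 S1=20 S2=6 S3=9 S4=9 blocked=[1, 2, 3, 4]
Op 4: conn=1 S1=20 S2=6 S3=9 S4=9 blocked=[]
Op 5: conn=-6 S1=20 S2=-1 S3=9 S4=9 blocked=[1, 2, 3, 4]
Op 6: conn=21 S1=20 S2=-1 S3=9 S4=9 blocked=[2]
Op 7: conn=9 S1=20 S2=-13 S3=9 S4=9 blocked=[2]
Op 8: conn=25 S1=20 S2=-13 S3=9 S4=9 blocked=[2]
Op 9: conn=7 S1=20 S2=-13 S3=9 S4=-9 blocked=[2, 4]
Op 10: conn=7 S1=20 S2=1 S3=9 S4=-9 blocked=[4]
Op 11: conn=26 S1=20 S2=1 S3=9 S4=-9 blocked=[4]
Op 12: conn=13 S1=20 S2=1 S3=9 S4=-22 blocked=[4]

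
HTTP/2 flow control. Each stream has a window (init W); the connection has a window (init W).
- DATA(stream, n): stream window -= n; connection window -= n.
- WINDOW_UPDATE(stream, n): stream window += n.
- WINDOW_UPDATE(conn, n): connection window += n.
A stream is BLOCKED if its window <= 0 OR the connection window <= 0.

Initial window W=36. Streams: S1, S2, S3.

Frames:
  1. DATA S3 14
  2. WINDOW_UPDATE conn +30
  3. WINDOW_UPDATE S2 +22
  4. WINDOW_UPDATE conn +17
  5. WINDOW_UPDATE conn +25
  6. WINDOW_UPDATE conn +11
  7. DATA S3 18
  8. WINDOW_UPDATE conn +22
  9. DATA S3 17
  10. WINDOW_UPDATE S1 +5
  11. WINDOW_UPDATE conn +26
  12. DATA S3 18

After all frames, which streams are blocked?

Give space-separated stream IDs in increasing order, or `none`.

Answer: S3

Derivation:
Op 1: conn=22 S1=36 S2=36 S3=22 blocked=[]
Op 2: conn=52 S1=36 S2=36 S3=22 blocked=[]
Op 3: conn=52 S1=36 S2=58 S3=22 blocked=[]
Op 4: conn=69 S1=36 S2=58 S3=22 blocked=[]
Op 5: conn=94 S1=36 S2=58 S3=22 blocked=[]
Op 6: conn=105 S1=36 S2=58 S3=22 blocked=[]
Op 7: conn=87 S1=36 S2=58 S3=4 blocked=[]
Op 8: conn=109 S1=36 S2=58 S3=4 blocked=[]
Op 9: conn=92 S1=36 S2=58 S3=-13 blocked=[3]
Op 10: conn=92 S1=41 S2=58 S3=-13 blocked=[3]
Op 11: conn=118 S1=41 S2=58 S3=-13 blocked=[3]
Op 12: conn=100 S1=41 S2=58 S3=-31 blocked=[3]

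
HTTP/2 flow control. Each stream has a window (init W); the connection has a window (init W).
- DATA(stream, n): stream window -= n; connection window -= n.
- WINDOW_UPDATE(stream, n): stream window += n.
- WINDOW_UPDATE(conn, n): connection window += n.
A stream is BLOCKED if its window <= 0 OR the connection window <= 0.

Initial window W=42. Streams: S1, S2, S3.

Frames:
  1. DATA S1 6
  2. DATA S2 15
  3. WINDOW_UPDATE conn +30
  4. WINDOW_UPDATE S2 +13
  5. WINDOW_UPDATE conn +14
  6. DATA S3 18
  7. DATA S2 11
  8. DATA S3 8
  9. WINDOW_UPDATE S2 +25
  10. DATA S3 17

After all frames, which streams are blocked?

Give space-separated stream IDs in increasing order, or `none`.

Answer: S3

Derivation:
Op 1: conn=36 S1=36 S2=42 S3=42 blocked=[]
Op 2: conn=21 S1=36 S2=27 S3=42 blocked=[]
Op 3: conn=51 S1=36 S2=27 S3=42 blocked=[]
Op 4: conn=51 S1=36 S2=40 S3=42 blocked=[]
Op 5: conn=65 S1=36 S2=40 S3=42 blocked=[]
Op 6: conn=47 S1=36 S2=40 S3=24 blocked=[]
Op 7: conn=36 S1=36 S2=29 S3=24 blocked=[]
Op 8: conn=28 S1=36 S2=29 S3=16 blocked=[]
Op 9: conn=28 S1=36 S2=54 S3=16 blocked=[]
Op 10: conn=11 S1=36 S2=54 S3=-1 blocked=[3]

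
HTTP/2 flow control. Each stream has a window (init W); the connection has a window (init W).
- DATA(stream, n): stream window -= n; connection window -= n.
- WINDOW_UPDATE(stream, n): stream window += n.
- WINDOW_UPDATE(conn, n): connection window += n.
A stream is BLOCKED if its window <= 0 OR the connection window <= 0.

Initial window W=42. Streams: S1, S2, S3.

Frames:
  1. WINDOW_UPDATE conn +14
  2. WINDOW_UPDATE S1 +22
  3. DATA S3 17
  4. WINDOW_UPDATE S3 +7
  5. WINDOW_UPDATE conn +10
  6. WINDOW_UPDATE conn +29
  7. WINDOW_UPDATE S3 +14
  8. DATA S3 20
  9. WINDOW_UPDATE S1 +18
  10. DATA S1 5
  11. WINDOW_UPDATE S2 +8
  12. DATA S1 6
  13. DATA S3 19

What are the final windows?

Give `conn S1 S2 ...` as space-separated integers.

Op 1: conn=56 S1=42 S2=42 S3=42 blocked=[]
Op 2: conn=56 S1=64 S2=42 S3=42 blocked=[]
Op 3: conn=39 S1=64 S2=42 S3=25 blocked=[]
Op 4: conn=39 S1=64 S2=42 S3=32 blocked=[]
Op 5: conn=49 S1=64 S2=42 S3=32 blocked=[]
Op 6: conn=78 S1=64 S2=42 S3=32 blocked=[]
Op 7: conn=78 S1=64 S2=42 S3=46 blocked=[]
Op 8: conn=58 S1=64 S2=42 S3=26 blocked=[]
Op 9: conn=58 S1=82 S2=42 S3=26 blocked=[]
Op 10: conn=53 S1=77 S2=42 S3=26 blocked=[]
Op 11: conn=53 S1=77 S2=50 S3=26 blocked=[]
Op 12: conn=47 S1=71 S2=50 S3=26 blocked=[]
Op 13: conn=28 S1=71 S2=50 S3=7 blocked=[]

Answer: 28 71 50 7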